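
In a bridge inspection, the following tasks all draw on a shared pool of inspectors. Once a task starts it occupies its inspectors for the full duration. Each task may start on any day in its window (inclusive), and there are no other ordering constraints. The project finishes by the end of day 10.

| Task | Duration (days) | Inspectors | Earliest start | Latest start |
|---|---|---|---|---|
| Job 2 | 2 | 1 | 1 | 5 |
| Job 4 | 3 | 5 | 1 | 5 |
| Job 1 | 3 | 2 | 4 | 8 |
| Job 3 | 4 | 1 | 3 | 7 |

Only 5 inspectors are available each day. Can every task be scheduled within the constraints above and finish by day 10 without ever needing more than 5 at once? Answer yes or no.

yes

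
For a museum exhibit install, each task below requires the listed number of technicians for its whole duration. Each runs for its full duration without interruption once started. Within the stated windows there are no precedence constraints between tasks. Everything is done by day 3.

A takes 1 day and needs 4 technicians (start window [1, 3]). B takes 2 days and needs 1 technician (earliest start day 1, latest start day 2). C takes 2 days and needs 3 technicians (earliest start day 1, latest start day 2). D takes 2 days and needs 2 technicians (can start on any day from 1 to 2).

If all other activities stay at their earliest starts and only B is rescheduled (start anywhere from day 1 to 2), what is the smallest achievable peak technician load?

B@1: d1:10  d2:6  d3:0 → peak 10
B@2: d1:9  d2:6  d3:1 → peak 9
Best is B@2, peak 9.

9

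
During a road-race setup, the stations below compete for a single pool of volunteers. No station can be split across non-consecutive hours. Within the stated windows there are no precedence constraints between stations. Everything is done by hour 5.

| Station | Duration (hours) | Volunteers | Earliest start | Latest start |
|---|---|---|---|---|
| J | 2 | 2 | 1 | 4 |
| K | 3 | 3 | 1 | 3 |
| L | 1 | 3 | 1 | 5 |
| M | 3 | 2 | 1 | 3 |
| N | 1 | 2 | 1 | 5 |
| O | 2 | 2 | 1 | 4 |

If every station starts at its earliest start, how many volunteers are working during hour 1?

14

At early start, hour 1 has: J, K, L, M, N, O.
Demand: 2 + 3 + 3 + 2 + 2 + 2 = 14.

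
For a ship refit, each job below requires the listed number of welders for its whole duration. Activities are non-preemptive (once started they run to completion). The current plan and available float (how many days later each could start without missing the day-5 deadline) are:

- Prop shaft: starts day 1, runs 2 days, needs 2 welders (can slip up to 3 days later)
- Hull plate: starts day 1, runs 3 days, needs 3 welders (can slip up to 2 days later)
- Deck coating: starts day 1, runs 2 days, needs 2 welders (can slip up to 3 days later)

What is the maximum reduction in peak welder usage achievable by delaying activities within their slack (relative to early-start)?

3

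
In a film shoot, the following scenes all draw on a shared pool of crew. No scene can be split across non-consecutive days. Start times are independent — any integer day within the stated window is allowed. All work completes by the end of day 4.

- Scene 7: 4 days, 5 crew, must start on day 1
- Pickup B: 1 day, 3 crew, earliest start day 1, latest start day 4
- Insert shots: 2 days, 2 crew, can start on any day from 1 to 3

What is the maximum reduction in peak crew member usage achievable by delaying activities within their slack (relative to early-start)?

2

Early-start peak: d1:10  d2:7  d3:5  d4:5 ⇒ 10.
Leveled (Scene 7@1, Pickup B@1, Insert shots@2): d1:8  d2:7  d3:7  d4:5 ⇒ 8.
Reduction 10 − 8 = 2.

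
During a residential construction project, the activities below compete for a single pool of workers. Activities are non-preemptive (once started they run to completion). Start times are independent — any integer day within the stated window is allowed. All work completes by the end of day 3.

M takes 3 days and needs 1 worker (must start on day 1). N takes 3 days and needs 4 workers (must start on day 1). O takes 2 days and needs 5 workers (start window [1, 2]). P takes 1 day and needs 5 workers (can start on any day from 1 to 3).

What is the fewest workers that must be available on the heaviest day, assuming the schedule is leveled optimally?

10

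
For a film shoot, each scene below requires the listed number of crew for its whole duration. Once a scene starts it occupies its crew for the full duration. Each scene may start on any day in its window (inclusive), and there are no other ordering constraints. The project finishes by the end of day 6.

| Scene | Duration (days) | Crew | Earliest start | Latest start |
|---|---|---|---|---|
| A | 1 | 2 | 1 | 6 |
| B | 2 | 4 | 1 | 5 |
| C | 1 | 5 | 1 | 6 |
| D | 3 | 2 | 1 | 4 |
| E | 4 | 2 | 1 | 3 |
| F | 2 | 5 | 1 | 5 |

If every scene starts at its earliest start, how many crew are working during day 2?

At early start, day 2 has: B, D, E, F.
Demand: 4 + 2 + 2 + 5 = 13.

13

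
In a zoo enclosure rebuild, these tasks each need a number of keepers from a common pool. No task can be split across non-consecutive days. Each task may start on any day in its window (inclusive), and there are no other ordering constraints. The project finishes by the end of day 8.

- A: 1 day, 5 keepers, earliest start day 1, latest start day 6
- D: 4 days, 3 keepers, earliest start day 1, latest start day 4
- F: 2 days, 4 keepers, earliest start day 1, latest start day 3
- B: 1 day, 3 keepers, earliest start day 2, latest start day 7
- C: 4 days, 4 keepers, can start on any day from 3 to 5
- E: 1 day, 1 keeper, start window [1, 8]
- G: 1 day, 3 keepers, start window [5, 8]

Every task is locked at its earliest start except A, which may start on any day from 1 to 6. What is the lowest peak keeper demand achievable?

A@1: d1:13  d2:10  d3:7  d4:7  d5:7  d6:4  d7:0  d8:0 → peak 13
A@2: d1:8  d2:15  d3:7  d4:7  d5:7  d6:4  d7:0  d8:0 → peak 15
A@3: d1:8  d2:10  d3:12  d4:7  d5:7  d6:4  d7:0  d8:0 → peak 12
A@4: d1:8  d2:10  d3:7  d4:12  d5:7  d6:4  d7:0  d8:0 → peak 12
A@5: d1:8  d2:10  d3:7  d4:7  d5:12  d6:4  d7:0  d8:0 → peak 12
A@6: d1:8  d2:10  d3:7  d4:7  d5:7  d6:9  d7:0  d8:0 → peak 10
Best is A@6, peak 10.

10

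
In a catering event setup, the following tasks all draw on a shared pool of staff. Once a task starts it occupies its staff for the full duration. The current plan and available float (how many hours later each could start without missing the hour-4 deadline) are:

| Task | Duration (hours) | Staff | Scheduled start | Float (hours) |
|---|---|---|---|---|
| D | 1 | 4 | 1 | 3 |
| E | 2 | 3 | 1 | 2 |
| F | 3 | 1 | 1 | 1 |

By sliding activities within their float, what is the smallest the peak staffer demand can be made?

Early-start (D@1, E@1, F@1) gives peak 8: h1:8  h2:4  h3:1  h4:0.
Shift E→2, F→2.
Schedule D@1, E@2, F@2: h1:4  h2:4  h3:4  h4:1 — peak 4.
Total staffer-hours = 13 over 4 hours ⇒ peak ≥ ⌈13/4⌉ = 4, so 4 is optimal.

4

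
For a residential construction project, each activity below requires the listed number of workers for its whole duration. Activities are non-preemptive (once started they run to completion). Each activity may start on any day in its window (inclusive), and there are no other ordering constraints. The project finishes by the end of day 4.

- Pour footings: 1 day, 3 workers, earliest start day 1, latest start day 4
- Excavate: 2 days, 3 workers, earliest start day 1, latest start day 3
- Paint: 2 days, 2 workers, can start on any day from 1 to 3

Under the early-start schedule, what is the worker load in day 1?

8

At early start, day 1 has: Pour footings, Excavate, Paint.
Demand: 3 + 3 + 2 = 8.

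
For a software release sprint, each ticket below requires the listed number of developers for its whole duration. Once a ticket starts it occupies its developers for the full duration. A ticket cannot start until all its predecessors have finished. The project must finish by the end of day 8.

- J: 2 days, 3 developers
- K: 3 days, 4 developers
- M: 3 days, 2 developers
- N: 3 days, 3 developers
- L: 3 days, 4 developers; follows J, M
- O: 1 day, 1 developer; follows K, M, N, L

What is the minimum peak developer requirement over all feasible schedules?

8

Early-start (J@1, K@1, M@1, N@1, L@4, O@7) gives peak 12: d1:12  d2:12  d3:9  d4:4  d5:4  d6:4  d7:1  d8:0.
Shift K→4.
Schedule J@1, K@4, M@1, N@1, L@4, O@7: d1:8  d2:8  d3:5  d4:8  d5:8  d6:8  d7:1  d8:0 — peak 8.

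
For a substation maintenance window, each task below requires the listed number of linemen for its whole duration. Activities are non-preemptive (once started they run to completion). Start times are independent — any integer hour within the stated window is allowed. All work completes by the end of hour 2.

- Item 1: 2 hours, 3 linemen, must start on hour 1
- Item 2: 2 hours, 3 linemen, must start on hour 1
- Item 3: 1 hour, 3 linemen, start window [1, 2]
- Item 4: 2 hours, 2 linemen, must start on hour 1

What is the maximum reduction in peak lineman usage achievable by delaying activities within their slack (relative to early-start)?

Early-start peak: h1:11  h2:8 ⇒ 11.
Leveled (Item 1@1, Item 2@1, Item 3@1, Item 4@1): h1:11  h2:8 ⇒ 11.
Reduction 11 − 11 = 0.

0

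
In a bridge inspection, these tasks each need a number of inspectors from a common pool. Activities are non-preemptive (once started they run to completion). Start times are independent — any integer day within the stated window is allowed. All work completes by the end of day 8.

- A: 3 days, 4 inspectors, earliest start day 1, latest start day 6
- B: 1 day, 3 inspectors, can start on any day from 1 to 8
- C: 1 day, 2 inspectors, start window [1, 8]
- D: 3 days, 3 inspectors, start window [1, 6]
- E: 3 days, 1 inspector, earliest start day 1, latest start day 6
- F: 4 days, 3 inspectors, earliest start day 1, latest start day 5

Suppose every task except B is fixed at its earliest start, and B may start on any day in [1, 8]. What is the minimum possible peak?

13

B@1: d1:16  d2:11  d3:11  d4:3  d5:0  d6:0  d7:0  d8:0 → peak 16
B@2: d1:13  d2:14  d3:11  d4:3  d5:0  d6:0  d7:0  d8:0 → peak 14
B@3: d1:13  d2:11  d3:14  d4:3  d5:0  d6:0  d7:0  d8:0 → peak 14
B@4: d1:13  d2:11  d3:11  d4:6  d5:0  d6:0  d7:0  d8:0 → peak 13
B@5: d1:13  d2:11  d3:11  d4:3  d5:3  d6:0  d7:0  d8:0 → peak 13
B@6: d1:13  d2:11  d3:11  d4:3  d5:0  d6:3  d7:0  d8:0 → peak 13
B@7: d1:13  d2:11  d3:11  d4:3  d5:0  d6:0  d7:3  d8:0 → peak 13
B@8: d1:13  d2:11  d3:11  d4:3  d5:0  d6:0  d7:0  d8:3 → peak 13
Best is B@4, peak 13.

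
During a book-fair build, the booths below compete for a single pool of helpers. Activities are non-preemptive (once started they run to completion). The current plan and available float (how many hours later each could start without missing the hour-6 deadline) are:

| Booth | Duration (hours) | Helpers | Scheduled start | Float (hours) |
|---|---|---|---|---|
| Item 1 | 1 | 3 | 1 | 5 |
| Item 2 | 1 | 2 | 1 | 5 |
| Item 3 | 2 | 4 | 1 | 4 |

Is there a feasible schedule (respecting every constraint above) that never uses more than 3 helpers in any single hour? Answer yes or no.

no

The minimum achievable peak is 4; 3 < 4, so no feasible schedule stays within the cap.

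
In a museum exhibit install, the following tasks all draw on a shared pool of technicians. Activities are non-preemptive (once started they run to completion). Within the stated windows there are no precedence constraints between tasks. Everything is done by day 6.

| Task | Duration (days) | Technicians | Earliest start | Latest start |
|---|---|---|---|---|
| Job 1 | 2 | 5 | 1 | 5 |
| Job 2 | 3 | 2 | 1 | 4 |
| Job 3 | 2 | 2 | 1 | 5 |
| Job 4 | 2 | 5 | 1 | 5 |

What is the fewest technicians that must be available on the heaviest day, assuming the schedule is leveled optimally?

7

Early-start (Job 1@1, Job 2@1, Job 3@1, Job 4@1) gives peak 14: d1:14  d2:14  d3:2  d4:0  d5:0  d6:0.
Shift Job 3→3, Job 4→4.
Schedule Job 1@1, Job 2@1, Job 3@3, Job 4@4: d1:7  d2:7  d3:4  d4:7  d5:5  d6:0 — peak 7.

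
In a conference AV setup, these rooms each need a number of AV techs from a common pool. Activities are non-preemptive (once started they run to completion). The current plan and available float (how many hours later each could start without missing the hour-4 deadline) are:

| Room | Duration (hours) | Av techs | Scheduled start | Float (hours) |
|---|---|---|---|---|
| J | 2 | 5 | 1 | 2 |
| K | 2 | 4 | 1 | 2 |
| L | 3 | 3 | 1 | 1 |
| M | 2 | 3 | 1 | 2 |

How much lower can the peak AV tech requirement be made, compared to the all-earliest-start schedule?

5

Early-start peak: h1:15  h2:15  h3:3  h4:0 ⇒ 15.
Leveled (J@1, K@3, L@1, M@3): h1:8  h2:8  h3:10  h4:7 ⇒ 10.
Reduction 15 − 10 = 5.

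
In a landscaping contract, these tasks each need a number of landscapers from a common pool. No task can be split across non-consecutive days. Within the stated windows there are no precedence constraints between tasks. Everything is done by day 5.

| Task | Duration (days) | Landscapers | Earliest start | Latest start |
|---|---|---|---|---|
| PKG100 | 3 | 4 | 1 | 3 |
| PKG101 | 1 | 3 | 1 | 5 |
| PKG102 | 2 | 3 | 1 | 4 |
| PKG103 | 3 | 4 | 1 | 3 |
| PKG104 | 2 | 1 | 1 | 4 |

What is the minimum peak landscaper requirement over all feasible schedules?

Early-start (PKG100@1, PKG101@1, PKG102@1, PKG103@1, PKG104@1) gives peak 15: d1:15  d2:12  d3:8  d4:0  d5:0.
Shift PKG102→4, PKG103→2, PKG104→4.
Schedule PKG100@1, PKG101@1, PKG102@4, PKG103@2, PKG104@4: d1:7  d2:8  d3:8  d4:8  d5:4 — peak 8.

8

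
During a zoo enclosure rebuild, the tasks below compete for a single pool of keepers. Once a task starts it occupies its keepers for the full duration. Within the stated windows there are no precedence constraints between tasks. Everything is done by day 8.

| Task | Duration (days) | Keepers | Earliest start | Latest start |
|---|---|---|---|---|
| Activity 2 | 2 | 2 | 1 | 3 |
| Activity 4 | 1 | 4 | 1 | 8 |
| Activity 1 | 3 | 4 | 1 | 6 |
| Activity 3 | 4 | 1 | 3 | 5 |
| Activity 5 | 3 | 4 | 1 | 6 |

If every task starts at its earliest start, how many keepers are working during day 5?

1

At early start, day 5 has: Activity 3.
Demand: 1 = 1.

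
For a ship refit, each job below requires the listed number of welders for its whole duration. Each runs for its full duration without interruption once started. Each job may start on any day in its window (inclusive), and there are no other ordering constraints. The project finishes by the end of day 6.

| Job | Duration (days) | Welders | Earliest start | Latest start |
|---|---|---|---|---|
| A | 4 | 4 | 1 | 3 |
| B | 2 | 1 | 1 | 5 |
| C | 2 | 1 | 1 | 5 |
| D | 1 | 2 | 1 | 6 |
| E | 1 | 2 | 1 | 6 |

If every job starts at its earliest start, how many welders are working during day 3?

4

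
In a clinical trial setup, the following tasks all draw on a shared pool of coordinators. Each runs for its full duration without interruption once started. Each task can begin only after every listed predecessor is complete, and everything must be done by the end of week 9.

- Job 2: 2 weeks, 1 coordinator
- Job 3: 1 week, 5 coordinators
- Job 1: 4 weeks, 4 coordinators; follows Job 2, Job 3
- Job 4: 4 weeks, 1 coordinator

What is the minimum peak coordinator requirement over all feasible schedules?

5

Early-start (Job 2@1, Job 3@1, Job 1@3, Job 4@1) gives peak 7: w1:7  w2:2  w3:5  w4:5  w5:4  w6:4  w7:0  w8:0  w9:0.
Shift Job 3→3, Job 1→4, Job 4→4.
Schedule Job 2@1, Job 3@3, Job 1@4, Job 4@4: w1:1  w2:1  w3:5  w4:5  w5:5  w6:5  w7:5  w8:0  w9:0 — peak 5.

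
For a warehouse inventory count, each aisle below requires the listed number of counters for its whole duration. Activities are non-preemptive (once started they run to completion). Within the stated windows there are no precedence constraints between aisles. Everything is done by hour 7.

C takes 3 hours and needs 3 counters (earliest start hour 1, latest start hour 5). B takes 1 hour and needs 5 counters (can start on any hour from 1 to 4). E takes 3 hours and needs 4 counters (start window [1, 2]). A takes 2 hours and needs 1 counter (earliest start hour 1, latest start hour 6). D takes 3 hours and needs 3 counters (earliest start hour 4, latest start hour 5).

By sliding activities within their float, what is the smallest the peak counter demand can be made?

Early-start (C@1, B@1, E@1, A@1, D@4) gives peak 13: h1:13  h2:8  h3:7  h4:3  h5:3  h6:3  h7:0.
Shift C→5, E→2, D→5.
Schedule C@5, B@1, E@2, A@1, D@5: h1:6  h2:5  h3:4  h4:4  h5:6  h6:6  h7:6 — peak 6.
Total counter-hours = 37 over 7 hours ⇒ peak ≥ ⌈37/7⌉ = 6, so 6 is optimal.

6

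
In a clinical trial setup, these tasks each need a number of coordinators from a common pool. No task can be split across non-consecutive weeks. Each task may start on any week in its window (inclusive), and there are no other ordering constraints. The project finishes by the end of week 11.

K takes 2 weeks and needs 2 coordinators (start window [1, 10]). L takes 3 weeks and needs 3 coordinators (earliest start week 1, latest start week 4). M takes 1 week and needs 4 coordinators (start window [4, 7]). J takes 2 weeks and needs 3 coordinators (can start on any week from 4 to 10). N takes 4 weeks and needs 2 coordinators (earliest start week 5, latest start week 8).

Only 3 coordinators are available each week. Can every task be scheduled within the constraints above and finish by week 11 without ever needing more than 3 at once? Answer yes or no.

The minimum achievable peak is 4; 3 < 4, so no feasible schedule stays within the cap.

no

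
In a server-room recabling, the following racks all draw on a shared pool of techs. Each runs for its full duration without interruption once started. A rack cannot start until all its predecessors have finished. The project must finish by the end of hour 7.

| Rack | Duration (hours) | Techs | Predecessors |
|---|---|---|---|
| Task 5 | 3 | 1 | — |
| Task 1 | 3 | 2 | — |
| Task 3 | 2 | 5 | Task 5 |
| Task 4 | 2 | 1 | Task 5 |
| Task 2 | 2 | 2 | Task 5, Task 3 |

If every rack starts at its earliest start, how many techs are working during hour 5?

6

At early start, hour 5 has: Task 3, Task 4.
Demand: 5 + 1 = 6.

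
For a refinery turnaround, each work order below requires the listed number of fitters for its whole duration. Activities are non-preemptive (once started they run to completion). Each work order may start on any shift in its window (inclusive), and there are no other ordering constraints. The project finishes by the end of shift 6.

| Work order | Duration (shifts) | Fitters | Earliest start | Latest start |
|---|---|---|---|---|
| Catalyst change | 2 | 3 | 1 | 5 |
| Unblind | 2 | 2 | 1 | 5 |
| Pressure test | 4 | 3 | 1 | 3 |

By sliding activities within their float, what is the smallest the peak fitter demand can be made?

5

Early-start (Catalyst change@1, Unblind@1, Pressure test@1) gives peak 8: s1:8  s2:8  s3:3  s4:3  s5:0  s6:0.
Shift Pressure test→3.
Schedule Catalyst change@1, Unblind@1, Pressure test@3: s1:5  s2:5  s3:3  s4:3  s5:3  s6:3 — peak 5.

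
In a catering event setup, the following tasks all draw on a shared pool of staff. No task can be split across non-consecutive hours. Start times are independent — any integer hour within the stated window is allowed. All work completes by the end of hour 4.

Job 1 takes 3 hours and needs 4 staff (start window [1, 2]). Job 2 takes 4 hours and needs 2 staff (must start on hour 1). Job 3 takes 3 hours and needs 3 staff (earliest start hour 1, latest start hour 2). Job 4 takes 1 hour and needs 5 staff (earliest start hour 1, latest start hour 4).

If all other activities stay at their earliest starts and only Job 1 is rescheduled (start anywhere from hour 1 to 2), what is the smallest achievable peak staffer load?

10

Job 1@1: h1:14  h2:9  h3:9  h4:2 → peak 14
Job 1@2: h1:10  h2:9  h3:9  h4:6 → peak 10
Best is Job 1@2, peak 10.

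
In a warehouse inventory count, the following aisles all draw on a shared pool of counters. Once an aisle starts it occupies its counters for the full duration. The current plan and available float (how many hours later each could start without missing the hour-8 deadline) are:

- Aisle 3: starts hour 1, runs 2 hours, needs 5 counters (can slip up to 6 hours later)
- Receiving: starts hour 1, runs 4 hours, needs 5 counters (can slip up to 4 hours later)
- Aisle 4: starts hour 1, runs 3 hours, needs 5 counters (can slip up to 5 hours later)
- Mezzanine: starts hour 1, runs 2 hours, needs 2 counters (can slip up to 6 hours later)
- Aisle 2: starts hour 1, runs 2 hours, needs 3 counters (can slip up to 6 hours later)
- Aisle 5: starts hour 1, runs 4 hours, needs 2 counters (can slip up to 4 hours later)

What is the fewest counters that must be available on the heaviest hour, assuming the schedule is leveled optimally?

10

Early-start (Aisle 3@1, Receiving@1, Aisle 4@1, Mezzanine@1, Aisle 2@1, Aisle 5@1) gives peak 22: h1:22  h2:22  h3:12  h4:7  h5:0  h6:0  h7:0  h8:0.
Shift Aisle 4→3, Mezzanine→5, Aisle 2→6, Aisle 5→5.
Schedule Aisle 3@1, Receiving@1, Aisle 4@3, Mezzanine@5, Aisle 2@6, Aisle 5@5: h1:10  h2:10  h3:10  h4:10  h5:9  h6:7  h7:5  h8:2 — peak 10.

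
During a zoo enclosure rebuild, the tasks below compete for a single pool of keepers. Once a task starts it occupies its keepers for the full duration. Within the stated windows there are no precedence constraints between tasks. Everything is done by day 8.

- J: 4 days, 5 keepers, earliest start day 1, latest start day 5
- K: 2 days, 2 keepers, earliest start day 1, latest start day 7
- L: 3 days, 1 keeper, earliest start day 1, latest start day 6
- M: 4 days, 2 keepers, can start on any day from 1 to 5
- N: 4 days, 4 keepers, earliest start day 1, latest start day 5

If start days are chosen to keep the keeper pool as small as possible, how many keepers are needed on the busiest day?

7

Early-start (J@1, K@1, L@1, M@1, N@1) gives peak 14: d1:14  d2:14  d3:12  d4:11  d5:0  d6:0  d7:0  d8:0.
Shift L→3, M→5, N→5.
Schedule J@1, K@1, L@3, M@5, N@5: d1:7  d2:7  d3:6  d4:6  d5:7  d6:6  d7:6  d8:6 — peak 7.
Total keeper-days = 51 over 8 days ⇒ peak ≥ ⌈51/8⌉ = 7, so 7 is optimal.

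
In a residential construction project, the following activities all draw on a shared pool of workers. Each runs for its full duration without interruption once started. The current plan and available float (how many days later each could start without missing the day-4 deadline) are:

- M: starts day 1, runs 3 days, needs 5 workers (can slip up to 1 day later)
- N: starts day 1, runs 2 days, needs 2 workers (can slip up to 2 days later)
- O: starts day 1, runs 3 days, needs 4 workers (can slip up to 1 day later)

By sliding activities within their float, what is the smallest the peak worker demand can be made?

11

Schedule M@1, N@1, O@1: d1:11  d2:11  d3:9  d4:0 — peak 11.
No arrangement of the 12 feasible schedules does better.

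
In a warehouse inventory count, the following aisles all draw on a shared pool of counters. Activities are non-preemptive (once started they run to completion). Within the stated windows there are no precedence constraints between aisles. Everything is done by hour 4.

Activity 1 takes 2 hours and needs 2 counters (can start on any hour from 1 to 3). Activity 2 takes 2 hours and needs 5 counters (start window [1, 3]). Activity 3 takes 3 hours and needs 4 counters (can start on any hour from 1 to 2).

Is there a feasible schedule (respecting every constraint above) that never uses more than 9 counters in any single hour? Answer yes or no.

Schedule Activity 1@1, Activity 2@3, Activity 3@1: h1:6  h2:6  h3:9  h4:5 — peak 9 ≤ 9.

yes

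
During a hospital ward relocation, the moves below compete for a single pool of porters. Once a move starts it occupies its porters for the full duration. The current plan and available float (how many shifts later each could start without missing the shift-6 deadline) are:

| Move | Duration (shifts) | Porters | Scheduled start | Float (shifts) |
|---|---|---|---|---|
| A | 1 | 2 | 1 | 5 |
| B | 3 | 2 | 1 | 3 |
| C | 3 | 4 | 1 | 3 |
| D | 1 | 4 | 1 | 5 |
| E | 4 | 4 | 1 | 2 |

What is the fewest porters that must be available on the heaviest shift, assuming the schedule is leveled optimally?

Early-start (A@1, B@1, C@1, D@1, E@1) gives peak 16: s1:16  s2:10  s3:10  s4:4  s5:0  s6:0.
Shift C→4, E→2.
Schedule A@1, B@1, C@4, D@1, E@2: s1:8  s2:6  s3:6  s4:8  s5:8  s6:4 — peak 8.

8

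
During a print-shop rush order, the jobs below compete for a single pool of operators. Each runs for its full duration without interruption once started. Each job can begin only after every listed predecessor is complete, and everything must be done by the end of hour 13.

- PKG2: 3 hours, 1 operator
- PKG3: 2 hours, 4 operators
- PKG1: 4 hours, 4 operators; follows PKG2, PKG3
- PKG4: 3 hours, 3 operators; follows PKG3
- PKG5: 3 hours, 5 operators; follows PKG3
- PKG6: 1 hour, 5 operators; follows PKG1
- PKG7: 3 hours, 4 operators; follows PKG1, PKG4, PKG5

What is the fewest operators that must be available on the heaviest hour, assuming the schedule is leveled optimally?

7

Early-start (PKG2@1, PKG3@1, PKG1@4, PKG4@3, PKG5@3, PKG6@8, PKG7@8) gives peak 12: h1:5  h2:5  h3:9  h4:12  h5:12  h6:4  h7:4  h8:9  h9:4  h10:4  h11:0  h12:0  h13:0.
Shift PKG1→6, PKG4→6, PKG6→10, PKG7→11.
Schedule PKG2@1, PKG3@1, PKG1@6, PKG4@6, PKG5@3, PKG6@10, PKG7@11: h1:5  h2:5  h3:6  h4:5  h5:5  h6:7  h7:7  h8:7  h9:4  h10:5  h11:4  h12:4  h13:4 — peak 7.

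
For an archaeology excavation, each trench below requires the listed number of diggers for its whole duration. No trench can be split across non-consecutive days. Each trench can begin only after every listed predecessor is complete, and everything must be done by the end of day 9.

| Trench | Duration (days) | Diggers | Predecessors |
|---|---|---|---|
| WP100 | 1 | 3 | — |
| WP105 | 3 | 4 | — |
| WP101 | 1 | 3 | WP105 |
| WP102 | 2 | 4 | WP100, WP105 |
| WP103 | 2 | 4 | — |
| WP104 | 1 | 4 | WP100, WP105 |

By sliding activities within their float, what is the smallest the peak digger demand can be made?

Early-start (WP100@1, WP105@1, WP101@4, WP102@4, WP103@1, WP104@4) gives peak 11: d1:11  d2:8  d3:4  d4:11  d5:4  d6:0  d7:0  d8:0  d9:0.
Shift WP100→4, WP102→5, WP103→7, WP104→9.
Schedule WP100@4, WP105@1, WP101@4, WP102@5, WP103@7, WP104@9: d1:4  d2:4  d3:4  d4:6  d5:4  d6:4  d7:4  d8:4  d9:4 — peak 6.

6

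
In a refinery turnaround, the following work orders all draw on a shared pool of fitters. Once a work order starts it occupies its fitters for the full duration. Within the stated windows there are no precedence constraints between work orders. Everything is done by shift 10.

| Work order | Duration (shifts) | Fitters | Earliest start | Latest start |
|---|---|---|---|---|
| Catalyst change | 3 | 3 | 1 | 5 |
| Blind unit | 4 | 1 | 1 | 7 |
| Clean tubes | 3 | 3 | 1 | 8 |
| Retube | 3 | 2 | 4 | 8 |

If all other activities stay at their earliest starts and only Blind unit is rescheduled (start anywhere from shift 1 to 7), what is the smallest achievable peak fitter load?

6

Blind unit@1: s1:7  s2:7  s3:7  s4:3  s5:2  s6:2  s7:0  s8:0  s9:0  s10:0 → peak 7
Blind unit@2: s1:6  s2:7  s3:7  s4:3  s5:3  s6:2  s7:0  s8:0  s9:0  s10:0 → peak 7
Blind unit@3: s1:6  s2:6  s3:7  s4:3  s5:3  s6:3  s7:0  s8:0  s9:0  s10:0 → peak 7
Blind unit@4: s1:6  s2:6  s3:6  s4:3  s5:3  s6:3  s7:1  s8:0  s9:0  s10:0 → peak 6
Blind unit@5: s1:6  s2:6  s3:6  s4:2  s5:3  s6:3  s7:1  s8:1  s9:0  s10:0 → peak 6
Blind unit@6: s1:6  s2:6  s3:6  s4:2  s5:2  s6:3  s7:1  s8:1  s9:1  s10:0 → peak 6
Blind unit@7: s1:6  s2:6  s3:6  s4:2  s5:2  s6:2  s7:1  s8:1  s9:1  s10:1 → peak 6
Best is Blind unit@4, peak 6.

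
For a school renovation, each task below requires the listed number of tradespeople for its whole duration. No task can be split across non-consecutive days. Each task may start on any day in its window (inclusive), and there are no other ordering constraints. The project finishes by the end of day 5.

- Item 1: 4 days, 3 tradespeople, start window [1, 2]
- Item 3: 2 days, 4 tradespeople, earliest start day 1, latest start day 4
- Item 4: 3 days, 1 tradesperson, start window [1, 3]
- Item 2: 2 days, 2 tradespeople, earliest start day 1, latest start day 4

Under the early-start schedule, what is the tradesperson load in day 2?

At early start, day 2 has: Item 1, Item 3, Item 4, Item 2.
Demand: 3 + 4 + 1 + 2 = 10.

10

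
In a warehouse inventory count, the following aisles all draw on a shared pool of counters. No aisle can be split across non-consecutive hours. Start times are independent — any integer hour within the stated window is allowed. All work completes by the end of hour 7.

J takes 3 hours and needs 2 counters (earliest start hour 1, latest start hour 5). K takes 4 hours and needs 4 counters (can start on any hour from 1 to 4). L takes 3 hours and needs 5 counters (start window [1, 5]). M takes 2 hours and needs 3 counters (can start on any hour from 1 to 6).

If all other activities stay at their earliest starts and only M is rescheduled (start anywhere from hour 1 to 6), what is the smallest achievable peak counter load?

M@1: h1:14  h2:14  h3:11  h4:4  h5:0  h6:0  h7:0 → peak 14
M@2: h1:11  h2:14  h3:14  h4:4  h5:0  h6:0  h7:0 → peak 14
M@3: h1:11  h2:11  h3:14  h4:7  h5:0  h6:0  h7:0 → peak 14
M@4: h1:11  h2:11  h3:11  h4:7  h5:3  h6:0  h7:0 → peak 11
M@5: h1:11  h2:11  h3:11  h4:4  h5:3  h6:3  h7:0 → peak 11
M@6: h1:11  h2:11  h3:11  h4:4  h5:0  h6:3  h7:3 → peak 11
Best is M@4, peak 11.

11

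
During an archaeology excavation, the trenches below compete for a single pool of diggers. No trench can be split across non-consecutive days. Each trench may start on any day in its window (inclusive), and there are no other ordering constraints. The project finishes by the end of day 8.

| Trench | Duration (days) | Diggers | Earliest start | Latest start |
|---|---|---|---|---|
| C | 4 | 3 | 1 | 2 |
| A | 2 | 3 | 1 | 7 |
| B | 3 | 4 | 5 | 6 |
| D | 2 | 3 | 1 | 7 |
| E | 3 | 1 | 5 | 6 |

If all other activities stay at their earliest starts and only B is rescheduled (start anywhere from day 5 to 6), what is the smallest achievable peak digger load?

9

B@5: d1:9  d2:9  d3:3  d4:3  d5:5  d6:5  d7:5  d8:0 → peak 9
B@6: d1:9  d2:9  d3:3  d4:3  d5:1  d6:5  d7:5  d8:4 → peak 9
Best is B@5, peak 9.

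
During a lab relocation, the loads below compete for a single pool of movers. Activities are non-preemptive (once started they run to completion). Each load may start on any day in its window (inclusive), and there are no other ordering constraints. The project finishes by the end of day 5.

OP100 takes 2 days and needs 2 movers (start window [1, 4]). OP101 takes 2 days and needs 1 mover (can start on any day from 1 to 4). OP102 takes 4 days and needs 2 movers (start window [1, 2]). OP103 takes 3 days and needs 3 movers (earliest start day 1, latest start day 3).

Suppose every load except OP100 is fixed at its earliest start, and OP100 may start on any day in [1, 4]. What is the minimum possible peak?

OP100@1: d1:8  d2:8  d3:5  d4:2  d5:0 → peak 8
OP100@2: d1:6  d2:8  d3:7  d4:2  d5:0 → peak 8
OP100@3: d1:6  d2:6  d3:7  d4:4  d5:0 → peak 7
OP100@4: d1:6  d2:6  d3:5  d4:4  d5:2 → peak 6
Best is OP100@4, peak 6.

6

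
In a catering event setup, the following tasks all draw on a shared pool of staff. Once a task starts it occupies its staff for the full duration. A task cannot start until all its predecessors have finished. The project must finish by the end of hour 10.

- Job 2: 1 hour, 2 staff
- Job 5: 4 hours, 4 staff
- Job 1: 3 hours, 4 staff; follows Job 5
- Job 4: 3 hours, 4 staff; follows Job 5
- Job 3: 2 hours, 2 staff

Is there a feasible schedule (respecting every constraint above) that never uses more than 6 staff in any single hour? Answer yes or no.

Schedule Job 2@1, Job 5@1, Job 1@5, Job 4@8, Job 3@2: h1:6  h2:6  h3:6  h4:4  h5:4  h6:4  h7:4  h8:4  h9:4  h10:4 — peak 6 ≤ 6.

yes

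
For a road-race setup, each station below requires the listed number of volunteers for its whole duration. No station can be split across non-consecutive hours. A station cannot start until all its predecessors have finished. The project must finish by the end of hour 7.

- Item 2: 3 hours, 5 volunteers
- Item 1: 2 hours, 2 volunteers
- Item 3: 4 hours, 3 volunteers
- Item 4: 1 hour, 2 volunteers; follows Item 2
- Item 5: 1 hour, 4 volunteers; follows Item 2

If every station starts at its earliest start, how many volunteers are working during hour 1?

10

At early start, hour 1 has: Item 2, Item 1, Item 3.
Demand: 5 + 2 + 3 = 10.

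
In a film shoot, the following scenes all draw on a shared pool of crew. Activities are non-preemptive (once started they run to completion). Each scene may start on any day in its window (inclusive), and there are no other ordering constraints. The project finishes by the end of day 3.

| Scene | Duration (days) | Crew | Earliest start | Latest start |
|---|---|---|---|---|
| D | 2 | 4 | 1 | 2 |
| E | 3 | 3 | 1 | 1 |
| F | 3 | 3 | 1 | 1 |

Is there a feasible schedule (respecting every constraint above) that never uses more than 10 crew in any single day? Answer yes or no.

Schedule D@1, E@1, F@1: d1:10  d2:10  d3:6 — peak 10 ≤ 10.

yes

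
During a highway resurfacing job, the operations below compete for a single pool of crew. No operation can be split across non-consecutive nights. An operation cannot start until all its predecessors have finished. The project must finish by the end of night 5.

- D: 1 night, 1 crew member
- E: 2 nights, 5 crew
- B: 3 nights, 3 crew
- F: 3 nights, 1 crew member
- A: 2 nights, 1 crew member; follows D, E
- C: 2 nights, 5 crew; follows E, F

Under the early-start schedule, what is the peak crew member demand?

10

Early-start schedule: D@1, E@1, B@1, F@1, A@3, C@4.
Load per night: night 1: 10, night 2: 9, night 3: 5, night 4: 6, night 5: 5.
Peak is 10.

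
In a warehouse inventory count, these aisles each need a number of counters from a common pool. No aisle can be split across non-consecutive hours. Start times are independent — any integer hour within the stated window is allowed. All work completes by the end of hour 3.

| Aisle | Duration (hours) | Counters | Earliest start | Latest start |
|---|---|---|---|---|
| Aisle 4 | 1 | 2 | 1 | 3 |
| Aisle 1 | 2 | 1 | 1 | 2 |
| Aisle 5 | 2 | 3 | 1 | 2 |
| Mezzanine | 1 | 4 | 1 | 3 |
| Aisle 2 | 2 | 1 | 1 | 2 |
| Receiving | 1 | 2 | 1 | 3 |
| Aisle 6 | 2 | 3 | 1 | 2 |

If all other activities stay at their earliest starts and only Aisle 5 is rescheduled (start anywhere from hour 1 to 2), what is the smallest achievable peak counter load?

13

Aisle 5@1: h1:16  h2:8  h3:0 → peak 16
Aisle 5@2: h1:13  h2:8  h3:3 → peak 13
Best is Aisle 5@2, peak 13.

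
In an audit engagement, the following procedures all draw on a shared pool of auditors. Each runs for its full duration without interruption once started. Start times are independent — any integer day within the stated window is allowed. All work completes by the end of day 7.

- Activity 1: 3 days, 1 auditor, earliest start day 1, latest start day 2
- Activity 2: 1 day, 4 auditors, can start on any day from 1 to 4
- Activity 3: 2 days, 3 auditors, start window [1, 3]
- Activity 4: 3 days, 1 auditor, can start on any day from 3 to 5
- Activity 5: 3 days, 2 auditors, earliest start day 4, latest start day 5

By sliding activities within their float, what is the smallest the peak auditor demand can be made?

4

Early-start (Activity 1@1, Activity 2@1, Activity 3@1, Activity 4@3, Activity 5@4) gives peak 8: d1:8  d2:4  d3:2  d4:3  d5:3  d6:2  d7:0.
Shift Activity 2→4, Activity 4→5, Activity 5→5.
Schedule Activity 1@1, Activity 2@4, Activity 3@1, Activity 4@5, Activity 5@5: d1:4  d2:4  d3:1  d4:4  d5:3  d6:3  d7:3 — peak 4.
Total auditor-days = 22 over 7 days ⇒ peak ≥ ⌈22/7⌉ = 4, so 4 is optimal.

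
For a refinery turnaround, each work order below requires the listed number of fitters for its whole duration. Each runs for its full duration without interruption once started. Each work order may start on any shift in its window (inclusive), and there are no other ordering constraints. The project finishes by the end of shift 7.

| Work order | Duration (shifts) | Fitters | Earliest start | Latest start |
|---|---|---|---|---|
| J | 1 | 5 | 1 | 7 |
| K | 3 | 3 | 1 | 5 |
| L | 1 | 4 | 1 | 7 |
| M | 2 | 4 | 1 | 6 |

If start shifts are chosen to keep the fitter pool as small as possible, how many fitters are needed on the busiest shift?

Early-start (J@1, K@1, L@1, M@1) gives peak 16: s1:16  s2:7  s3:3  s4:0  s5:0  s6:0  s7:0.
Shift K→2, L→5, M→6.
Schedule J@1, K@2, L@5, M@6: s1:5  s2:3  s3:3  s4:3  s5:4  s6:4  s7:4 — peak 5.

5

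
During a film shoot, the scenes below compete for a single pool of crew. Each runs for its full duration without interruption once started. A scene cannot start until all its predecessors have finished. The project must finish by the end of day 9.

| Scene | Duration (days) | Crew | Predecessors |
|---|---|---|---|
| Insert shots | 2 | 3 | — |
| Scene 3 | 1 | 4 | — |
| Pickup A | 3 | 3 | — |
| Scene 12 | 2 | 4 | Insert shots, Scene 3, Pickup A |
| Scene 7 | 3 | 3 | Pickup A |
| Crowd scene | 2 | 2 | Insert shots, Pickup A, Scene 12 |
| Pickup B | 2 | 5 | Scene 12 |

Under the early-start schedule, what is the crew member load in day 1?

10

At early start, day 1 has: Insert shots, Scene 3, Pickup A.
Demand: 3 + 4 + 3 = 10.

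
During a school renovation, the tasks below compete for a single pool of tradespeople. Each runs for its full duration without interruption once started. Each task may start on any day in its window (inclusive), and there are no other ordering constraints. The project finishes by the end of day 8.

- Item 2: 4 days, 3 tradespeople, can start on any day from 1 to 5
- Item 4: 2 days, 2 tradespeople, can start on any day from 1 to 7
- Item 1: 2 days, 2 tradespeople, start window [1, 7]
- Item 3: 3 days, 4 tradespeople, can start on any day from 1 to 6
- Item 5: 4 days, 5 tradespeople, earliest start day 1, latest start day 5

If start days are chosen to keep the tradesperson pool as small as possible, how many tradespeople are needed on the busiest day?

Early-start (Item 2@1, Item 4@1, Item 1@1, Item 3@1, Item 5@1) gives peak 16: d1:16  d2:16  d3:12  d4:8  d5:0  d6:0  d7:0  d8:0.
Shift Item 4→4, Item 1→6, Item 5→5.
Schedule Item 2@1, Item 4@4, Item 1@6, Item 3@1, Item 5@5: d1:7  d2:7  d3:7  d4:5  d5:7  d6:7  d7:7  d8:5 — peak 7.
Total tradesperson-days = 52 over 8 days ⇒ peak ≥ ⌈52/8⌉ = 7, so 7 is optimal.

7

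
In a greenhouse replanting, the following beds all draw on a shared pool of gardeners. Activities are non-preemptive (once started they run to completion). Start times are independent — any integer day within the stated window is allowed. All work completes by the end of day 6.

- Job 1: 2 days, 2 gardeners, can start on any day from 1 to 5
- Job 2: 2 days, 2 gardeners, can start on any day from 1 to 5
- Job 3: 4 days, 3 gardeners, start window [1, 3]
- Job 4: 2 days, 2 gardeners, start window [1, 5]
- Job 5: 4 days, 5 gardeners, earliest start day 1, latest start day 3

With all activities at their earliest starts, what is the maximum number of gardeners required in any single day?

Early-start schedule: Job 1@1, Job 2@1, Job 3@1, Job 4@1, Job 5@1.
Load per day: day 1: 14, day 2: 14, day 3: 8, day 4: 8, day 5: 0, day 6: 0.
Peak is 14.

14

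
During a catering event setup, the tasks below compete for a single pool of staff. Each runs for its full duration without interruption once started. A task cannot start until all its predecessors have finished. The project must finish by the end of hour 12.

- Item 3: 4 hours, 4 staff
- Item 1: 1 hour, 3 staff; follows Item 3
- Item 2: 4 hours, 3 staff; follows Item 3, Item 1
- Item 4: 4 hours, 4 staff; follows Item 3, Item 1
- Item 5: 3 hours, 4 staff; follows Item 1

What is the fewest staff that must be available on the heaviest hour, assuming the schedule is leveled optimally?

7

Early-start (Item 3@1, Item 1@5, Item 2@6, Item 4@6, Item 5@6) gives peak 11: h1:4  h2:4  h3:4  h4:4  h5:3  h6:11  h7:11  h8:11  h9:7  h10:0  h11:0  h12:0.
Shift Item 5→10.
Schedule Item 3@1, Item 1@5, Item 2@6, Item 4@6, Item 5@10: h1:4  h2:4  h3:4  h4:4  h5:3  h6:7  h7:7  h8:7  h9:7  h10:4  h11:4  h12:4 — peak 7.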